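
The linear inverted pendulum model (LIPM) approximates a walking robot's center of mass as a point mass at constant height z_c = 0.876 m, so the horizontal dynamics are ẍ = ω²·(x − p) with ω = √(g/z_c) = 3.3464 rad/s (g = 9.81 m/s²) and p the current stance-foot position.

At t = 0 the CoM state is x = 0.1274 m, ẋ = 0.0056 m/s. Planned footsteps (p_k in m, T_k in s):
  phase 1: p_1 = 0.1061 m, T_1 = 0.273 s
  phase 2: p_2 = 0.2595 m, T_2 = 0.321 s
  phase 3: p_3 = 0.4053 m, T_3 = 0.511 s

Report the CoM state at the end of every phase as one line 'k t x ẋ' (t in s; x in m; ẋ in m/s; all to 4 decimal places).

1 0.2730 0.1387 0.0827
2 0.5940 0.0939 -0.3877
3 1.1050 -0.7934 -3.8930

phase 1: p=0.1061, T=0.273, ωT=0.913567, cosh=1.447146, sinh=1.046055; start (x,ẋ)=(0.127400, 0.005600) → end (x,ẋ)=(0.138675, 0.082665)
phase 2: p=0.2595, T=0.321, ωT=1.074194, cosh=1.634603, sinh=1.293030; start (x,ẋ)=(0.138675, 0.082665) → end (x,ẋ)=(0.093940, -0.387686)
phase 3: p=0.4053, T=0.511, ωT=1.710010, cosh=2.854941, sinh=2.674078; start (x,ẋ)=(0.093940, -0.387686) → end (x,ẋ)=(-0.793411, -3.893037)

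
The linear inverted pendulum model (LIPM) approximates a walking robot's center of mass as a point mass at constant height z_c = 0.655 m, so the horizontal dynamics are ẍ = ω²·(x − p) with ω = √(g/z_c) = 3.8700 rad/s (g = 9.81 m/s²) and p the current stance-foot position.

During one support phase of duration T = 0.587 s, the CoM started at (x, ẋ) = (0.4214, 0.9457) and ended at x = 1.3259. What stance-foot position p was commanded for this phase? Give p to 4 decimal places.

p = 0.4900

ωT = 3.8700·0.587 = 2.271690; cosh(ωT) = 4.899455, sinh(ωT) = 4.796318
x(T) = p + (x₀−p)·cosh(ωT) + (ẋ₀/ω)·sinh(ωT) ⇒ p·(1 − cosh) = x(T) − x₀·cosh − (ẋ₀/ω)·sinh
numerator   = 1.3259 − (0.4214)·4.899455 − (0.9457/3.8700)·4.796318 = -1.910792
denominator = 1 − 4.899455 = -3.899455
p = -1.910792 / -3.899455 = 0.4900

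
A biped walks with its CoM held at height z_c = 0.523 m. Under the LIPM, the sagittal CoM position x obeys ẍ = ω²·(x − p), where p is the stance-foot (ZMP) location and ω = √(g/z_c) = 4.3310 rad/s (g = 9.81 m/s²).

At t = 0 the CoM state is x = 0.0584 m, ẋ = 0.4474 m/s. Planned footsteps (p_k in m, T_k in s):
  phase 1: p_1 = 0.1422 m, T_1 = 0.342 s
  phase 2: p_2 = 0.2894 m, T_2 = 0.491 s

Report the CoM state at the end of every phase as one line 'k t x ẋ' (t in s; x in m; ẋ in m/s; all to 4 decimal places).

phase 1: p=0.1422, T=0.342, ωT=1.481202, cosh=2.312797, sinh=2.085432; start (x,ẋ)=(0.058400, 0.447400) → end (x,ẋ)=(0.163817, 0.277863)
phase 2: p=0.2894, T=0.491, ωT=2.126521, cosh=4.252447, sinh=4.133195; start (x,ẋ)=(0.163817, 0.277863) → end (x,ẋ)=(0.020535, -1.066456)

1 0.3420 0.1638 0.2779
2 0.8330 0.0205 -1.0665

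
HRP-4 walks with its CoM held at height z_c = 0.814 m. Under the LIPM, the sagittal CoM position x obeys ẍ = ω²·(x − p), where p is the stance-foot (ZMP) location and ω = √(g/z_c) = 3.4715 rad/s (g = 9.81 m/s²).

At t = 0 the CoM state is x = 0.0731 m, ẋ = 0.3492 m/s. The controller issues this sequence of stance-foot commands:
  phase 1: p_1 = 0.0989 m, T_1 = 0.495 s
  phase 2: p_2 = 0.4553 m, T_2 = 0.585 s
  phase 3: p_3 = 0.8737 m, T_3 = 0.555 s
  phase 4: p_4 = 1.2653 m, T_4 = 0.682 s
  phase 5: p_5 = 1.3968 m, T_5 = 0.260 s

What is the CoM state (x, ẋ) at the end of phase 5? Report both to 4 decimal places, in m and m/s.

phase 1: p=0.0989, T=0.495, ωT=1.718392, cosh=2.877456, sinh=2.698102; start (x,ẋ)=(0.073100, 0.349200) → end (x,ẋ)=(0.296065, 0.763153)
phase 2: p=0.4553, T=0.585, ωT=2.030827, cosh=3.875808, sinh=3.744581; start (x,ẋ)=(0.296065, 0.763153) → end (x,ẋ)=(0.661322, 0.887891)
phase 3: p=0.8737, T=0.555, ωT=1.926683, cosh=3.506161, sinh=3.360531; start (x,ẋ)=(0.661322, 0.887891) → end (x,ẋ)=(0.988576, 0.635466)
phase 4: p=1.2653, T=0.682, ωT=2.367563, cosh=5.382532, sinh=5.288823; start (x,ẋ)=(0.988576, 0.635466) → end (x,ẋ)=(0.743958, -1.660269)
phase 5: p=1.3968, T=0.260, ωT=0.902590, cosh=1.435750, sinh=1.030232; start (x,ẋ)=(0.743958, -1.660269) → end (x,ẋ)=(-0.033233, -4.718587)

x = -0.0332, ẋ = -4.7186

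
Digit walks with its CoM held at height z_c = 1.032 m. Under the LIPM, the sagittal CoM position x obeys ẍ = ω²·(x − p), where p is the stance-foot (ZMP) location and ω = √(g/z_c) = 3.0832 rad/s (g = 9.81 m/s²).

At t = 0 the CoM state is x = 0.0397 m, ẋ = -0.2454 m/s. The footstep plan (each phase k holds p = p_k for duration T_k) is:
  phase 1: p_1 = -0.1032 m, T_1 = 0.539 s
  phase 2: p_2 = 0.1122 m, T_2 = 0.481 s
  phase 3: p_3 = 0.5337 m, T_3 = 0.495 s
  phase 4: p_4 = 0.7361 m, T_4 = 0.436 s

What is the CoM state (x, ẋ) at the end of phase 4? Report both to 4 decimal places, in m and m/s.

x = 1.1835, ẋ = 1.6226

phase 1: p=-0.1032, T=0.539, ωT=1.661845, cosh=2.729405, sinh=2.539617; start (x,ẋ)=(0.039700, -0.245400) → end (x,ẋ)=(0.084697, 0.449132)
phase 2: p=0.1122, T=0.481, ωT=1.483019, cosh=2.316590, sinh=2.089639; start (x,ẋ)=(0.084697, 0.449132) → end (x,ẋ)=(0.352886, 0.863260)
phase 3: p=0.5337, T=0.495, ωT=1.526184, cosh=2.408975, sinh=2.191612; start (x,ẋ)=(0.352886, 0.863260) → end (x,ẋ)=(0.711751, 0.857784)
phase 4: p=0.7361, T=0.436, ωT=1.344275, cosh=2.048067, sinh=1.787339; start (x,ẋ)=(0.711751, 0.857784) → end (x,ẋ)=(1.183491, 1.622618)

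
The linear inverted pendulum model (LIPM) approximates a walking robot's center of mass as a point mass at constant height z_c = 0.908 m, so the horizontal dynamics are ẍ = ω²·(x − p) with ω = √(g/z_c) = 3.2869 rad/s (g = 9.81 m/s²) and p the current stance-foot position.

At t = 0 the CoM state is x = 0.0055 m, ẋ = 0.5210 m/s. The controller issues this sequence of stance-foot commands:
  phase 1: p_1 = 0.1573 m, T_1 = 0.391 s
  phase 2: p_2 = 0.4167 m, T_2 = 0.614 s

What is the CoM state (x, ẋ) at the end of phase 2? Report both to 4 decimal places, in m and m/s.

x = -0.4909, ẋ = -2.8325

phase 1: p=0.1573, T=0.391, ωT=1.285178, cosh=1.945956, sinh=1.669355; start (x,ẋ)=(0.005500, 0.521000) → end (x,ẋ)=(0.126510, 0.180916)
phase 2: p=0.4167, T=0.614, ωT=2.018157, cosh=3.828671, sinh=3.695771; start (x,ẋ)=(0.126510, 0.180916) → end (x,ẋ)=(-0.490921, -2.832452)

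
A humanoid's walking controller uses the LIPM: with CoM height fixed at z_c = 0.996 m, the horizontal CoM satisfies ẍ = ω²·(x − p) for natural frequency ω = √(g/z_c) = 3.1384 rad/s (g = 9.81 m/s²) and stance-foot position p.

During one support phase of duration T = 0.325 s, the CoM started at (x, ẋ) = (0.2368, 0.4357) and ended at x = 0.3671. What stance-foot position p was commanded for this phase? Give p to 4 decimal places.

p = 0.3024

ωT = 3.1384·0.325 = 1.019980; cosh(ωT) = 1.566871, sinh(ωT) = 1.206269
x(T) = p + (x₀−p)·cosh(ωT) + (ẋ₀/ω)·sinh(ωT) ⇒ p·(1 − cosh) = x(T) − x₀·cosh − (ẋ₀/ω)·sinh
numerator   = 0.3671 − (0.2368)·1.566871 − (0.4357/3.1384)·1.206269 = -0.171400
denominator = 1 − 1.566871 = -0.566871
p = -0.171400 / -0.566871 = 0.3024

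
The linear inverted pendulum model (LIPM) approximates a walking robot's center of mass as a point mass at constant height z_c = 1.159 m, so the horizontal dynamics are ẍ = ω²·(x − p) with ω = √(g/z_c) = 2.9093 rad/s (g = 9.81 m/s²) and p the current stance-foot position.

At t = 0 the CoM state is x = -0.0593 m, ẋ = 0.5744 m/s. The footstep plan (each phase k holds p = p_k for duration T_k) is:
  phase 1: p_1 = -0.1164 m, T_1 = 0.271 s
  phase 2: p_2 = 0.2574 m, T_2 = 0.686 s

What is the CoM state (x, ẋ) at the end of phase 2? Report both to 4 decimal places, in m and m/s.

x = 0.9125, ẋ = 2.0790

phase 1: p=-0.1164, T=0.271, ωT=0.788420, cosh=1.327240, sinh=0.872678; start (x,ẋ)=(-0.059300, 0.574400) → end (x,ẋ)=(0.131683, 0.907337)
phase 2: p=0.2574, T=0.686, ωT=1.995780, cosh=3.746923, sinh=3.611015; start (x,ẋ)=(0.131683, 0.907337) → end (x,ẋ)=(0.912534, 2.079002)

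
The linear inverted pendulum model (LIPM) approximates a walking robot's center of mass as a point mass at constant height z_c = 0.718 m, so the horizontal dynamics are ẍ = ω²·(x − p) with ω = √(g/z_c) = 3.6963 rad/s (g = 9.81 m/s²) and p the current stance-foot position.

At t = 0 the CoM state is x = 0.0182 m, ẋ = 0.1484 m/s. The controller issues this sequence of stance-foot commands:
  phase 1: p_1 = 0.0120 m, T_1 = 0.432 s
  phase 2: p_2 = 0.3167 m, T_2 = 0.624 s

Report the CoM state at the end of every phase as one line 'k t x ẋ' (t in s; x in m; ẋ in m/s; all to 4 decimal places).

phase 1: p=0.0120, T=0.432, ωT=1.596802, cosh=2.569880, sinh=2.367336; start (x,ẋ)=(0.018200, 0.148400) → end (x,ẋ)=(0.122978, 0.435623)
phase 2: p=0.3167, T=0.624, ωT=2.306491, cosh=5.069374, sinh=4.969764; start (x,ẋ)=(0.122978, 0.435623) → end (x,ẋ)=(-0.079646, -1.350295)

1 0.4320 0.1230 0.4356
2 1.0560 -0.0796 -1.3503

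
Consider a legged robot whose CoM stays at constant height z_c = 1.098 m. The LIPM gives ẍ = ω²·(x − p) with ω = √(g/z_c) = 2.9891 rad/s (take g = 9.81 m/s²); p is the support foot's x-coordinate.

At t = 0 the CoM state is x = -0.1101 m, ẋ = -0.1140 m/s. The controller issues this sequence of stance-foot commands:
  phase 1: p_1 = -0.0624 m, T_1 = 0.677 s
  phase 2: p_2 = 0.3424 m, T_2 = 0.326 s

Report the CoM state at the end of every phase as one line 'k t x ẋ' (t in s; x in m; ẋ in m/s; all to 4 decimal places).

phase 1: p=-0.0624, T=0.677, ωT=2.023621, cosh=3.848922, sinh=3.716746; start (x,ẋ)=(-0.110100, -0.114000) → end (x,ẋ)=(-0.387745, -0.968711)
phase 2: p=0.3424, T=0.326, ωT=0.974447, cosh=1.513551, sinh=1.136150; start (x,ẋ)=(-0.387745, -0.968711) → end (x,ẋ)=(-1.130916, -3.945813)

1 0.6770 -0.3877 -0.9687
2 1.0030 -1.1309 -3.9458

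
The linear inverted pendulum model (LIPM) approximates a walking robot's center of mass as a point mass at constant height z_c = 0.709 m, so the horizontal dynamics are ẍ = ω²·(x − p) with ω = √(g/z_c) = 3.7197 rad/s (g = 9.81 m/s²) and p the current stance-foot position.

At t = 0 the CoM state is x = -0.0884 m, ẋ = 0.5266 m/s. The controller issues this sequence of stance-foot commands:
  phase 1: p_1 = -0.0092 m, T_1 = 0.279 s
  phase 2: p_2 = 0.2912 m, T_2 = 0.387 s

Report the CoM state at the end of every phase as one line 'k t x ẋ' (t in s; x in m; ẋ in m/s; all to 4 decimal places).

phase 1: p=-0.0092, T=0.279, ωT=1.037796, cosh=1.588612, sinh=1.234377; start (x,ẋ)=(-0.088400, 0.526600) → end (x,ẋ)=(0.039733, 0.472915)
phase 2: p=0.2912, T=0.387, ωT=1.439524, cosh=2.227864, sinh=1.990823; start (x,ẋ)=(0.039733, 0.472915) → end (x,ẋ)=(-0.015924, -0.808586)

1 0.2790 0.0397 0.4729
2 0.6660 -0.0159 -0.8086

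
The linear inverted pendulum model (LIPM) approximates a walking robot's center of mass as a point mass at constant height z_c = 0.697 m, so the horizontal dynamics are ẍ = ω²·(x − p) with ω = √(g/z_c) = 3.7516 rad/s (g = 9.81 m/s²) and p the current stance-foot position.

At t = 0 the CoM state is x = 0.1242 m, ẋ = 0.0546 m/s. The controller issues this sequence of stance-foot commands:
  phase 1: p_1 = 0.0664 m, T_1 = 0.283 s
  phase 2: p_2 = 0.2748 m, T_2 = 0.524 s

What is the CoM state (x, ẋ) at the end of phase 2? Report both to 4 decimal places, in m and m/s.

x = 0.2641, ẋ = 0.0615

phase 1: p=0.0664, T=0.283, ωT=1.061703, cosh=1.618578, sinh=1.272712; start (x,ẋ)=(0.124200, 0.054600) → end (x,ẋ)=(0.178477, 0.364352)
phase 2: p=0.2748, T=0.524, ωT=1.965838, cosh=3.640468, sinh=3.500429; start (x,ẋ)=(0.178477, 0.364352) → end (x,ẋ)=(0.264097, 0.061474)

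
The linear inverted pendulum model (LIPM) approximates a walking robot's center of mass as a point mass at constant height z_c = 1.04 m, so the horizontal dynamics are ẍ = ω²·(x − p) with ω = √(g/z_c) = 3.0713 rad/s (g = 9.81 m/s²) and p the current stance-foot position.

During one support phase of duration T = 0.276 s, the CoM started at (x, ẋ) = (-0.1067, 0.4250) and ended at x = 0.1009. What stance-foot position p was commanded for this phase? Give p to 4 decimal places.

p = -0.3053

ωT = 3.0713·0.276 = 0.847679; cosh(ωT) = 1.381315, sinh(ωT) = 0.952907
x(T) = p + (x₀−p)·cosh(ωT) + (ẋ₀/ω)·sinh(ωT) ⇒ p·(1 − cosh) = x(T) − x₀·cosh − (ẋ₀/ω)·sinh
numerator   = 0.1009 − (-0.1067)·1.381315 − (0.4250/3.0713)·0.952907 = 0.116425
denominator = 1 − 1.381315 = -0.381315
p = 0.116425 / -0.381315 = -0.3053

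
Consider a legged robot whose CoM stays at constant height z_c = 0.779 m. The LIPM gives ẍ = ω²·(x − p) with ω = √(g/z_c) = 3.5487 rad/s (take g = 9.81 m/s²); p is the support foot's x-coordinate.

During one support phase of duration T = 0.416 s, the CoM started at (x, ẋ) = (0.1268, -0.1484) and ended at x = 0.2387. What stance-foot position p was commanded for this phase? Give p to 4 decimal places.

ωT = 3.5487·0.416 = 1.476259; cosh(ωT) = 2.302517, sinh(ωT) = 2.074026
x(T) = p + (x₀−p)·cosh(ωT) + (ẋ₀/ω)·sinh(ωT) ⇒ p·(1 − cosh) = x(T) − x₀·cosh − (ẋ₀/ω)·sinh
numerator   = 0.2387 − (0.1268)·2.302517 − (-0.1484/3.5487)·2.074026 = 0.033473
denominator = 1 − 2.302517 = -1.302517
p = 0.033473 / -1.302517 = -0.0257

p = -0.0257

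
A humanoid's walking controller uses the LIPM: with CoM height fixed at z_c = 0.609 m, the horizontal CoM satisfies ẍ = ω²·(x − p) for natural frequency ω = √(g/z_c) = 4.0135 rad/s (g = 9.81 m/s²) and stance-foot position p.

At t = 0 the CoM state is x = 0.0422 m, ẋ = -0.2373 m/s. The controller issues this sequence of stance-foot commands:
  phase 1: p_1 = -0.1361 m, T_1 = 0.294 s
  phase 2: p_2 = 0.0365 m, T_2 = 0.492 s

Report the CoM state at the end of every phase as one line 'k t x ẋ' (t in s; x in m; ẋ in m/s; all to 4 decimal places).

phase 1: p=-0.1361, T=0.294, ωT=1.179969, cosh=1.780781, sinh=1.473493; start (x,ẋ)=(0.042200, -0.237300) → end (x,ẋ)=(0.094292, 0.631862)
phase 2: p=0.0365, T=0.492, ωT=1.974642, cosh=3.671426, sinh=3.532615; start (x,ẋ)=(0.094292, 0.631862) → end (x,ẋ)=(0.804835, 3.139223)

1 0.2940 0.0943 0.6319
2 0.7860 0.8048 3.1392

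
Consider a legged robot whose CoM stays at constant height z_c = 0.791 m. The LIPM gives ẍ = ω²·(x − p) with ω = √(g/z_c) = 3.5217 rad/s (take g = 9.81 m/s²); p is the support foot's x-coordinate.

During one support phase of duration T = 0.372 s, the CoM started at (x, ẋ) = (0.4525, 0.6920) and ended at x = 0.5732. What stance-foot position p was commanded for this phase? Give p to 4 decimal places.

ωT = 3.5217·0.372 = 1.310072; cosh(ωT) = 1.988121, sinh(ωT) = 1.718321
x(T) = p + (x₀−p)·cosh(ωT) + (ẋ₀/ω)·sinh(ωT) ⇒ p·(1 − cosh) = x(T) − x₀·cosh − (ẋ₀/ω)·sinh
numerator   = 0.5732 − (0.4525)·1.988121 − (0.6920/3.5217)·1.718321 = -0.664068
denominator = 1 − 1.988121 = -0.988121
p = -0.664068 / -0.988121 = 0.6721

p = 0.6721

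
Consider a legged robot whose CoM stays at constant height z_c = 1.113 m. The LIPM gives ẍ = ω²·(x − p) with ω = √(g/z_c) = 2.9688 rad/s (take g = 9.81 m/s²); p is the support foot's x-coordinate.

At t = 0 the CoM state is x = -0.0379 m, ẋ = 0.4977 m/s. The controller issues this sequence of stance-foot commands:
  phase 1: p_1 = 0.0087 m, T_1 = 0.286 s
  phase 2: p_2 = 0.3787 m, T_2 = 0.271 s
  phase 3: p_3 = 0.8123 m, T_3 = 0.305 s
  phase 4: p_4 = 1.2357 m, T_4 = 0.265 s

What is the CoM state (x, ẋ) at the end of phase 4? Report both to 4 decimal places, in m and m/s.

x = -1.0907, ẋ = -5.9844

phase 1: p=0.0087, T=0.286, ωT=0.849077, cosh=1.382649, sinh=0.954839; start (x,ẋ)=(-0.037900, 0.497700) → end (x,ẋ)=(0.104341, 0.556046)
phase 2: p=0.3787, T=0.271, ωT=0.804545, cosh=1.341485, sinh=0.894194; start (x,ẋ)=(0.104341, 0.556046) → end (x,ẋ)=(0.178131, 0.017592)
phase 3: p=0.8123, T=0.305, ωT=0.905484, cosh=1.438737, sinh=1.034391; start (x,ẋ)=(0.178131, 0.017592) → end (x,ẋ)=(-0.093973, -1.922160)
phase 4: p=1.2357, T=0.265, ωT=0.786732, cosh=1.325769, sinh=0.870439; start (x,ẋ)=(-0.093973, -1.922160) → end (x,ẋ)=(-1.090708, -5.984425)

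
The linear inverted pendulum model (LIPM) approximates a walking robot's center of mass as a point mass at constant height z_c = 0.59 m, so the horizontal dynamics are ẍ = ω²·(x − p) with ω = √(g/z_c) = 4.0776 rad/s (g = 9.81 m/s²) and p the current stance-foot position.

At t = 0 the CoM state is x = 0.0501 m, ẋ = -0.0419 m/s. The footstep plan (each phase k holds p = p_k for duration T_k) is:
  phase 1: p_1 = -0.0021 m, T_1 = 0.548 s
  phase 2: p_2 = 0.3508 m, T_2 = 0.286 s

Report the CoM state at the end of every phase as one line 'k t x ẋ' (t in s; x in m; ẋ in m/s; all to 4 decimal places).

phase 1: p=-0.0021, T=0.548, ωT=2.234525, cosh=4.724542, sinh=4.617499; start (x,ẋ)=(0.050100, -0.041900) → end (x,ẋ)=(0.197073, 0.784880)
phase 2: p=0.3508, T=0.286, ωT=1.166194, cosh=1.760651, sinh=1.449101; start (x,ẋ)=(0.197073, 0.784880) → end (x,ẋ)=(0.359072, 0.473551)

1 0.5480 0.1971 0.7849
2 0.8340 0.3591 0.4736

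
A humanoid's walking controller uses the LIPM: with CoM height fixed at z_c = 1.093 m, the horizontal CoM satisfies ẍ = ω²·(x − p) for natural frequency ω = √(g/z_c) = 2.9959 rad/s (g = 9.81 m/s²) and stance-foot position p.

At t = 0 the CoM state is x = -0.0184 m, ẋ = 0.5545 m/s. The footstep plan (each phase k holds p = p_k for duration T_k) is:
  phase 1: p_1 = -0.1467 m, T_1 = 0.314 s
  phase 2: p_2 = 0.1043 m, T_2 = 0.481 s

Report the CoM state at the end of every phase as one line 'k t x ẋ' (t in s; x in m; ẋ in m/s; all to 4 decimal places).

1 0.3140 0.2436 1.2358
2 0.7950 1.2377 3.5894

phase 1: p=-0.1467, T=0.314, ωT=0.940713, cosh=1.476078, sinh=1.085728; start (x,ẋ)=(-0.018400, 0.554500) → end (x,ẋ)=(0.243634, 1.235811)
phase 2: p=0.1043, T=0.481, ωT=1.441028, cosh=2.230860, sinh=1.994176; start (x,ẋ)=(0.243634, 1.235811) → end (x,ẋ)=(1.237734, 3.589353)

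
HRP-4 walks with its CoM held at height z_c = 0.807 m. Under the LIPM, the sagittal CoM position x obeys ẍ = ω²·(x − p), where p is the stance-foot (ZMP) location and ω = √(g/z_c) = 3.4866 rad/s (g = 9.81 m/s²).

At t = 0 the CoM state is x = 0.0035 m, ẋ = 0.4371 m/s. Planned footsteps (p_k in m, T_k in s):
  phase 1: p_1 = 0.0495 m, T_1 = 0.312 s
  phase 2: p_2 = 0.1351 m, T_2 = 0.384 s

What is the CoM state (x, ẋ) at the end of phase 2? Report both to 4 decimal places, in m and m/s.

x = 0.4023, ẋ = 1.0626

phase 1: p=0.0495, T=0.312, ωT=1.087819, cosh=1.652373, sinh=1.315422; start (x,ẋ)=(0.003500, 0.437100) → end (x,ẋ)=(0.138400, 0.511280)
phase 2: p=0.1351, T=0.384, ωT=1.338854, cosh=2.038408, sinh=1.776263; start (x,ẋ)=(0.138400, 0.511280) → end (x,ẋ)=(0.402300, 1.062633)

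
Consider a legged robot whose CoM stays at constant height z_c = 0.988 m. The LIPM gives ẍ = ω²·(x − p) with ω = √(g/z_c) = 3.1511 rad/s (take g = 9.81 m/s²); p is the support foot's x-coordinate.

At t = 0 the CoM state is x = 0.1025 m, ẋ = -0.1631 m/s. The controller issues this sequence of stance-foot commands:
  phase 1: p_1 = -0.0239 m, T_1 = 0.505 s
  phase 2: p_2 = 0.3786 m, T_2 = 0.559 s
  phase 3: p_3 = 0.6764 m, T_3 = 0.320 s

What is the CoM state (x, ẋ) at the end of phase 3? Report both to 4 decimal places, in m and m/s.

phase 1: p=-0.0239, T=0.505, ωT=1.591306, cosh=2.556907, sinh=2.353248; start (x,ẋ)=(0.102500, -0.163100) → end (x,ẋ)=(0.177490, 0.520265)
phase 2: p=0.3786, T=0.559, ωT=1.761465, cosh=2.996376, sinh=2.824583; start (x,ẋ)=(0.177490, 0.520265) → end (x,ẋ)=(0.242353, -0.231082)
phase 3: p=0.6764, T=0.320, ωT=1.008352, cosh=1.552950, sinh=1.188130; start (x,ẋ)=(0.242353, -0.231082) → end (x,ẋ)=(-0.084784, -1.983896)

x = -0.0848, ẋ = -1.9839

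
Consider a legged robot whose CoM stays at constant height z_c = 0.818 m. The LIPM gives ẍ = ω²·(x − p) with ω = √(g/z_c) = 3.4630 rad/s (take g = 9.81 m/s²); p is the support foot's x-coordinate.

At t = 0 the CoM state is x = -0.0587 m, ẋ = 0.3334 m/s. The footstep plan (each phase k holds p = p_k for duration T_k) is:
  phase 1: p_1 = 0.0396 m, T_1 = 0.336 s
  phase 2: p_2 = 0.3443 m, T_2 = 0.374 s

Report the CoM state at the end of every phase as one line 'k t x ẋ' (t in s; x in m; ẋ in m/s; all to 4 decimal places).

1 0.3360 0.0060 0.0940
2 0.7100 -0.2739 -1.7942

phase 1: p=0.0396, T=0.336, ωT=1.163568, cosh=1.756852, sinh=1.444483; start (x,ẋ)=(-0.058700, 0.333400) → end (x,ẋ)=(0.005969, 0.094014)
phase 2: p=0.3443, T=0.374, ωT=1.295162, cosh=1.962720, sinh=1.688867; start (x,ẋ)=(0.005969, 0.094014) → end (x,ẋ)=(-0.273900, -1.794222)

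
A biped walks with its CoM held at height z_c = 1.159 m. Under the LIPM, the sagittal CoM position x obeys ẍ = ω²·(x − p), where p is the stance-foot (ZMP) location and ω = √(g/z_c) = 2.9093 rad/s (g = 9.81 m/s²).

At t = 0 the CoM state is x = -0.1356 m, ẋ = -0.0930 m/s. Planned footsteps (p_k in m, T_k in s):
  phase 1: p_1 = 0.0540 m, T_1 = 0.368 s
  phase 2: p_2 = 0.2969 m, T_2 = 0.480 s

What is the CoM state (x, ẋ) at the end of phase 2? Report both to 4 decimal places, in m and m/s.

phase 1: p=0.0540, T=0.368, ωT=1.070622, cosh=1.629995, sinh=1.287200; start (x,ẋ)=(-0.135600, -0.093000) → end (x,ẋ)=(-0.296194, -0.861613)
phase 2: p=0.2969, T=0.480, ωT=1.396464, cosh=2.144178, sinh=1.896708; start (x,ẋ)=(-0.296194, -0.861613) → end (x,ẋ)=(-1.536525, -5.120201)

x = -1.5365, ẋ = -5.1202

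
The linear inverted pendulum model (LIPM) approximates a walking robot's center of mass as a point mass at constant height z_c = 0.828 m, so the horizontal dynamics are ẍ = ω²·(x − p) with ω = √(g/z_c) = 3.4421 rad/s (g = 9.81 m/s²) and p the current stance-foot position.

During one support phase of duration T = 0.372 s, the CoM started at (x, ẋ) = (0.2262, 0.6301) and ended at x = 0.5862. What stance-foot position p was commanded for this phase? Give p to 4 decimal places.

p = 0.1664

ωT = 3.4421·0.372 = 1.280461; cosh(ωT) = 1.938104, sinh(ωT) = 1.660195
x(T) = p + (x₀−p)·cosh(ωT) + (ẋ₀/ω)·sinh(ωT) ⇒ p·(1 − cosh) = x(T) − x₀·cosh − (ẋ₀/ω)·sinh
numerator   = 0.5862 − (0.2262)·1.938104 − (0.6301/3.4421)·1.660195 = -0.156109
denominator = 1 − 1.938104 = -0.938104
p = -0.156109 / -0.938104 = 0.1664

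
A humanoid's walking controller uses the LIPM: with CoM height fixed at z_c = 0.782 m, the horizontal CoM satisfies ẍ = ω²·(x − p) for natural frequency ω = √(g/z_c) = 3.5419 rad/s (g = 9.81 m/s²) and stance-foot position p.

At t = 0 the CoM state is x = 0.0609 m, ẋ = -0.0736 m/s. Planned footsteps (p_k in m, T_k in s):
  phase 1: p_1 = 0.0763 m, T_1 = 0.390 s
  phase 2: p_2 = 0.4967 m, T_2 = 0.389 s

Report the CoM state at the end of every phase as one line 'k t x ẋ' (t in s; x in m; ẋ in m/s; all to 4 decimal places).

1 0.3900 0.0050 -0.2574
2 0.7790 -0.6754 -3.7772

phase 1: p=0.0763, T=0.390, ωT=1.381341, cosh=2.115738, sinh=1.864497; start (x,ẋ)=(0.060900, -0.073600) → end (x,ẋ)=(0.004974, -0.257418)
phase 2: p=0.4967, T=0.389, ωT=1.377799, cosh=2.109148, sinh=1.857015; start (x,ẋ)=(0.004974, -0.257418) → end (x,ẋ)=(-0.675387, -3.777194)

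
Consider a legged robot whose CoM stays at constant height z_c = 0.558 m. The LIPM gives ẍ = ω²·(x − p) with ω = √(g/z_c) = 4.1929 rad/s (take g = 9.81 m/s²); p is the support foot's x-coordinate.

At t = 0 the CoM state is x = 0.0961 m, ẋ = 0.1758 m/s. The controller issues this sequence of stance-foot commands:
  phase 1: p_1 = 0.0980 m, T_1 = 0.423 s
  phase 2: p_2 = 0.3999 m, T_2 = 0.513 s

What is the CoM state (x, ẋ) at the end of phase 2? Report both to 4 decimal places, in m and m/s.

x = 0.0981, ẋ = -1.1145

phase 1: p=0.0980, T=0.423, ωT=1.773597, cosh=3.030864, sinh=2.861143; start (x,ẋ)=(0.096100, 0.175800) → end (x,ẋ)=(0.212203, 0.510033)
phase 2: p=0.3999, T=0.513, ωT=2.150958, cosh=4.354728, sinh=4.238356; start (x,ẋ)=(0.212203, 0.510033) → end (x,ẋ)=(0.098094, -1.114503)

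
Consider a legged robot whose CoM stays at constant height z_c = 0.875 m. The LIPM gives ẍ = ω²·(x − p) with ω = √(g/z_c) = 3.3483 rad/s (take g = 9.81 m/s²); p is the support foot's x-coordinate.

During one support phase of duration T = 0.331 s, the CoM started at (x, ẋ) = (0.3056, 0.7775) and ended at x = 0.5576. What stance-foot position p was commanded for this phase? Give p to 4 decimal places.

ωT = 3.3483·0.331 = 1.108287; cosh(ωT) = 1.679645, sinh(ωT) = 1.349521
x(T) = p + (x₀−p)·cosh(ωT) + (ẋ₀/ω)·sinh(ωT) ⇒ p·(1 − cosh) = x(T) − x₀·cosh − (ẋ₀/ω)·sinh
numerator   = 0.5576 − (0.3056)·1.679645 − (0.7775/3.3483)·1.349521 = -0.269068
denominator = 1 − 1.679645 = -0.679645
p = -0.269068 / -0.679645 = 0.3959

p = 0.3959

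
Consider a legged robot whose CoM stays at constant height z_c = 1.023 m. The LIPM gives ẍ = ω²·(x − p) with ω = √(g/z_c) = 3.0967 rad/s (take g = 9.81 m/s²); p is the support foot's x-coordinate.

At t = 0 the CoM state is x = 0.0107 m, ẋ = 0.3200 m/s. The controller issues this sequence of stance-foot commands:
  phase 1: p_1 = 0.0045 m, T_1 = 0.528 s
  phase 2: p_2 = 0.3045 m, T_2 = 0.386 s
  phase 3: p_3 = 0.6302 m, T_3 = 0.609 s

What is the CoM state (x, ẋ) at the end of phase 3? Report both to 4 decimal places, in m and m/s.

phase 1: p=0.0045, T=0.528, ωT=1.635058, cosh=2.662347, sinh=2.467406; start (x,ẋ)=(0.010700, 0.320000) → end (x,ẋ)=(0.275978, 0.899324)
phase 2: p=0.3045, T=0.386, ωT=1.195326, cosh=1.803620, sinh=1.501015; start (x,ẋ)=(0.275978, 0.899324) → end (x,ẋ)=(0.688972, 1.489464)
phase 3: p=0.6302, T=0.609, ωT=1.885890, cosh=3.371957, sinh=3.220263; start (x,ẋ)=(0.688972, 1.489464) → end (x,ẋ)=(2.377274, 5.608498)

x = 2.3773, ẋ = 5.6085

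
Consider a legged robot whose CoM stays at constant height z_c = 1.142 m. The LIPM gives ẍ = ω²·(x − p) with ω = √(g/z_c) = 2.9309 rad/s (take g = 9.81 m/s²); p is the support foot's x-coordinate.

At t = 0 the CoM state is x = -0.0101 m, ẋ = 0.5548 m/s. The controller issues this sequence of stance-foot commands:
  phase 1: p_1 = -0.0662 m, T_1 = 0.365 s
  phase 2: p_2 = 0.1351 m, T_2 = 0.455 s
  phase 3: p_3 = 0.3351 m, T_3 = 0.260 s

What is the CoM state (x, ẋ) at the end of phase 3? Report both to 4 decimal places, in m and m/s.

phase 1: p=-0.0662, T=0.365, ωT=1.069778, cosh=1.628909, sinh=1.285825; start (x,ẋ)=(-0.010100, 0.554800) → end (x,ẋ)=(0.268580, 1.115139)
phase 2: p=0.1351, T=0.455, ωT=1.333560, cosh=2.029032, sinh=1.765494; start (x,ẋ)=(0.268580, 1.115139) → end (x,ẋ)=(1.077664, 2.953342)
phase 3: p=0.3351, T=0.260, ωT=0.762034, cosh=1.304673, sinh=0.837957; start (x,ẋ)=(1.077664, 2.953342) → end (x,ẋ)=(2.148276, 5.676859)

x = 2.1483, ẋ = 5.6769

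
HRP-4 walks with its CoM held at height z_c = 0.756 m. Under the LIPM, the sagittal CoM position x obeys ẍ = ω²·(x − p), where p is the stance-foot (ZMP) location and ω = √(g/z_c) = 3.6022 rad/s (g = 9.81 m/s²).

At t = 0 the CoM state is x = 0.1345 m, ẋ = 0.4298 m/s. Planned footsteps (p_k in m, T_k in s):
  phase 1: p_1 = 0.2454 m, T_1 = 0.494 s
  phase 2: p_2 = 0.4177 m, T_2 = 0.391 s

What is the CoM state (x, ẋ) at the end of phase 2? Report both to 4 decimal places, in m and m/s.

phase 1: p=0.2454, T=0.494, ωT=1.779487, cosh=3.047769, sinh=2.879045; start (x,ẋ)=(0.134500, 0.429800) → end (x,ẋ)=(0.250918, 0.159799)
phase 2: p=0.4177, T=0.391, ωT=1.408460, cosh=2.167086, sinh=1.922567; start (x,ẋ)=(0.250918, 0.159799) → end (x,ẋ)=(0.141558, -0.808743)

x = 0.1416, ẋ = -0.8087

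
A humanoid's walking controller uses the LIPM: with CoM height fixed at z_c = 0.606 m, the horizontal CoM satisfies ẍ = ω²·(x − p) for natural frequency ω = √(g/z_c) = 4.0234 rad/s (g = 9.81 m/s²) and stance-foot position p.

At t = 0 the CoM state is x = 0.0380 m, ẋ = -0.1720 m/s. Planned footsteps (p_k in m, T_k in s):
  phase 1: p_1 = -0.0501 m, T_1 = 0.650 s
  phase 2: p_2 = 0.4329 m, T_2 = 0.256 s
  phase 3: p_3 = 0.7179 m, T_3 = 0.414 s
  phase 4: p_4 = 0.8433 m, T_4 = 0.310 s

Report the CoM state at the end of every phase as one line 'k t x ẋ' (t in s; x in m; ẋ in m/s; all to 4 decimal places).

1 0.6500 0.2647 1.2279
2 0.9060 0.5402 1.1116
3 1.3200 0.9357 1.2215
4 1.6300 1.5021 2.8949

phase 1: p=-0.0501, T=0.650, ωT=2.615210, cosh=6.871620, sinh=6.798467; start (x,ẋ)=(0.038000, -0.172000) → end (x,ẋ)=(0.264656, 1.227877)
phase 2: p=0.4329, T=0.256, ωT=1.029990, cosh=1.579025, sinh=1.222014; start (x,ẋ)=(0.264656, 1.227877) → end (x,ẋ)=(0.540177, 1.111649)
phase 3: p=0.7179, T=0.414, ωT=1.665688, cosh=2.739185, sinh=2.550124; start (x,ẋ)=(0.540177, 1.111649) → end (x,ẋ)=(0.935674, 1.221547)
phase 4: p=0.8433, T=0.310, ωT=1.247254, cosh=1.884032, sinh=1.596740; start (x,ẋ)=(0.935674, 1.221547) → end (x,ẋ)=(1.502122, 2.894872)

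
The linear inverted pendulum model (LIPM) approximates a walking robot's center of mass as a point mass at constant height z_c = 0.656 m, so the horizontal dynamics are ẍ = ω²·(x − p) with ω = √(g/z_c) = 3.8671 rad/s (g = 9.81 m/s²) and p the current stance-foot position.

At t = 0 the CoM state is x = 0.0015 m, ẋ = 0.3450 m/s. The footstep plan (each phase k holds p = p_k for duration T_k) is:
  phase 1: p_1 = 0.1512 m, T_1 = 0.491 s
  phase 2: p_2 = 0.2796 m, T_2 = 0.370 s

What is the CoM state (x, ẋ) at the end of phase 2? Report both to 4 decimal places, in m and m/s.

x = -0.8531, ẋ = -4.2285

phase 1: p=0.1512, T=0.491, ωT=1.898746, cosh=3.413636, sinh=3.263880; start (x,ẋ)=(0.001500, 0.345000) → end (x,ẋ)=(-0.068637, -0.711772)
phase 2: p=0.2796, T=0.370, ωT=1.430827, cosh=2.210634, sinh=1.971523; start (x,ẋ)=(-0.068637, -0.711772) → end (x,ẋ)=(-0.853100, -4.228452)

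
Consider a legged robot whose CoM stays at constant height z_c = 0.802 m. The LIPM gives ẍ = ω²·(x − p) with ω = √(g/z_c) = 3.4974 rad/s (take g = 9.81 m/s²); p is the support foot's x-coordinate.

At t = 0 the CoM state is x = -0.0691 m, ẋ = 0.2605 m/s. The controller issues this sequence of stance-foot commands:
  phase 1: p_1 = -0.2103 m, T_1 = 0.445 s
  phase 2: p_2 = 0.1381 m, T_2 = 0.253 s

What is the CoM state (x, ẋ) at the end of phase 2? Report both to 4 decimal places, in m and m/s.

phase 1: p=-0.2103, T=0.445, ωT=1.556343, cosh=2.476178, sinh=2.265272; start (x,ẋ)=(-0.069100, 0.260500) → end (x,ẋ)=(0.308063, 1.763710)
phase 2: p=0.1381, T=0.253, ωT=0.884842, cosh=1.417691, sinh=1.004911; start (x,ẋ)=(0.308063, 1.763710) → end (x,ẋ)=(0.885823, 3.097742)

x = 0.8858, ẋ = 3.0977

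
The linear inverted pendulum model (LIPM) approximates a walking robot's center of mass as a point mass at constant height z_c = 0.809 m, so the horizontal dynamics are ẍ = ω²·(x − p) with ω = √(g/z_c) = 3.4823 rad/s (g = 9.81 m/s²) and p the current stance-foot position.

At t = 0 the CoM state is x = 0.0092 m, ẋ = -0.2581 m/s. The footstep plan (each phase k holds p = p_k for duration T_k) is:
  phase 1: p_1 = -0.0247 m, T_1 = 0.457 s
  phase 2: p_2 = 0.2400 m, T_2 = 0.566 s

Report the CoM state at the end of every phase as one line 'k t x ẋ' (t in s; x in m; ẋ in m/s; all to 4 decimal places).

phase 1: p=-0.0247, T=0.457, ωT=1.591411, cosh=2.557156, sinh=2.353518; start (x,ẋ)=(0.009200, -0.258100) → end (x,ẋ)=(-0.112450, -0.382169)
phase 2: p=0.2400, T=0.566, ωT=1.970982, cosh=3.658520, sinh=3.519200; start (x,ẋ)=(-0.112450, -0.382169) → end (x,ẋ)=(-1.435663, -5.717413)

1 0.4570 -0.1124 -0.3822
2 1.0230 -1.4357 -5.7174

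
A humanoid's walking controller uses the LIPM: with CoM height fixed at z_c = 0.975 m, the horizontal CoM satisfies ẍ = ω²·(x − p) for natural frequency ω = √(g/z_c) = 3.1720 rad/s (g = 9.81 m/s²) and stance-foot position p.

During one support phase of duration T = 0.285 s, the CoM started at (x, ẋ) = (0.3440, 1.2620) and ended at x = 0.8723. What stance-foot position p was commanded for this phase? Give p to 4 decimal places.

ωT = 3.1720·0.285 = 0.904020; cosh(ωT) = 1.437225, sinh(ωT) = 1.032286
x(T) = p + (x₀−p)·cosh(ωT) + (ẋ₀/ω)·sinh(ωT) ⇒ p·(1 − cosh) = x(T) − x₀·cosh − (ẋ₀/ω)·sinh
numerator   = 0.8723 − (0.3440)·1.437225 − (1.2620/3.1720)·1.032286 = -0.032807
denominator = 1 − 1.437225 = -0.437225
p = -0.032807 / -0.437225 = 0.0750

p = 0.0750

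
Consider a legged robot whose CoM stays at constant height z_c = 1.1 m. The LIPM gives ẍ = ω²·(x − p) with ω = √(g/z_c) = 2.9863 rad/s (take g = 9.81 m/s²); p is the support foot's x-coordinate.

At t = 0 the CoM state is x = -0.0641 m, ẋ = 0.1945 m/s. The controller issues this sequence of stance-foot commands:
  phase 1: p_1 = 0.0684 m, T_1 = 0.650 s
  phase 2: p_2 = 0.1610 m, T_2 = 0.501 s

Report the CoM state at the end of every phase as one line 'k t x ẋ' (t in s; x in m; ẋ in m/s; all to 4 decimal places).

phase 1: p=0.0684, T=0.650, ωT=1.941095, cosh=3.554961, sinh=3.411414; start (x,ẋ)=(-0.064100, 0.194500) → end (x,ẋ)=(-0.180444, -0.658405)
phase 2: p=0.1610, T=0.501, ωT=1.496136, cosh=2.344200, sinh=2.120206; start (x,ẋ)=(-0.180444, -0.658405) → end (x,ẋ)=(-1.106866, -3.705312)

1 0.6500 -0.1804 -0.6584
2 1.1510 -1.1069 -3.7053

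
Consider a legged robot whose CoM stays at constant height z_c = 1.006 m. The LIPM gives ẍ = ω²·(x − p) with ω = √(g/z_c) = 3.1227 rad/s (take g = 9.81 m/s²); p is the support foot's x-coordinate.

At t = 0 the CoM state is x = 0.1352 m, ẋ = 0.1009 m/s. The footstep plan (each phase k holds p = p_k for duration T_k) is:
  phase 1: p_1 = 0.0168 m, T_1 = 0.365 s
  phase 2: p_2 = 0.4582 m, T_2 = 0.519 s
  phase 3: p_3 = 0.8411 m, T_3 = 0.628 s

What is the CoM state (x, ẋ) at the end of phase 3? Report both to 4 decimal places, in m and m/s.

phase 1: p=0.0168, T=0.365, ωT=1.139785, cosh=1.722993, sinh=1.403105; start (x,ẋ)=(0.135200, 0.100900) → end (x,ẋ)=(0.266139, 0.692617)
phase 2: p=0.4582, T=0.519, ωT=1.620681, cosh=2.627149, sinh=2.429385; start (x,ẋ)=(0.266139, 0.692617) → end (x,ẋ)=(0.492467, 0.362588)
phase 3: p=0.8411, T=0.628, ωT=1.961056, cosh=3.623767, sinh=3.483058; start (x,ẋ)=(0.492467, 0.362588) → end (x,ẋ)=(-0.017836, -2.477993)

x = -0.0178, ẋ = -2.4780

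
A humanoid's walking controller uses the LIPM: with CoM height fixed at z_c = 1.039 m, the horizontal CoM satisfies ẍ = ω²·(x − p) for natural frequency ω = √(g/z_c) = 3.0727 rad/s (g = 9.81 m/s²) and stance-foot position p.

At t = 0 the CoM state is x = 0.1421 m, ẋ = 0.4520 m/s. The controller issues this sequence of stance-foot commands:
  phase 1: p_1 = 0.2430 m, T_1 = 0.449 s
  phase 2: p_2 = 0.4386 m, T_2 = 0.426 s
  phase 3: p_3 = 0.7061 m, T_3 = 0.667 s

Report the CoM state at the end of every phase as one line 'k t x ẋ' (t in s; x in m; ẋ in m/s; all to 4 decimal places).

phase 1: p=0.2430, T=0.449, ωT=1.379642, cosh=2.112574, sinh=1.860906; start (x,ẋ)=(0.142100, 0.452000) → end (x,ẋ)=(0.303584, 0.377937)
phase 2: p=0.4386, T=0.426, ωT=1.308970, cosh=1.986229, sinh=1.716130; start (x,ẋ)=(0.303584, 0.377937) → end (x,ẋ)=(0.381509, 0.038709)
phase 3: p=0.7061, T=0.667, ωT=2.049491, cosh=3.946374, sinh=3.817574; start (x,ẋ)=(0.381509, 0.038709) → end (x,ẋ)=(-0.526767, -3.654782)

1 0.4490 0.3036 0.3779
2 0.8750 0.3815 0.0387
3 1.5420 -0.5268 -3.6548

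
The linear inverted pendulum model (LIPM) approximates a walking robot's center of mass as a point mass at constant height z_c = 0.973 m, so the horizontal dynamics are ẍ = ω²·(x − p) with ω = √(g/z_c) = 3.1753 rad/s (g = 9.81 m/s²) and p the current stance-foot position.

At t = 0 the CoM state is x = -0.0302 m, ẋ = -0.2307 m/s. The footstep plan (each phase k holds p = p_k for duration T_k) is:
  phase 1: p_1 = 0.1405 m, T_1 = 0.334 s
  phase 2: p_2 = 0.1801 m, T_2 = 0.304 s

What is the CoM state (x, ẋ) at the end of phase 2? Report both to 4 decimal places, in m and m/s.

x = -0.8085, ẋ = -3.0502

phase 1: p=0.1405, T=0.334, ωT=1.060550, cosh=1.617112, sinh=1.270847; start (x,ẋ)=(-0.030200, -0.230700) → end (x,ẋ)=(-0.227874, -1.061897)
phase 2: p=0.1801, T=0.304, ωT=0.965291, cosh=1.503212, sinh=1.122340; start (x,ẋ)=(-0.227874, -1.061897) → end (x,ẋ)=(-0.808509, -3.050180)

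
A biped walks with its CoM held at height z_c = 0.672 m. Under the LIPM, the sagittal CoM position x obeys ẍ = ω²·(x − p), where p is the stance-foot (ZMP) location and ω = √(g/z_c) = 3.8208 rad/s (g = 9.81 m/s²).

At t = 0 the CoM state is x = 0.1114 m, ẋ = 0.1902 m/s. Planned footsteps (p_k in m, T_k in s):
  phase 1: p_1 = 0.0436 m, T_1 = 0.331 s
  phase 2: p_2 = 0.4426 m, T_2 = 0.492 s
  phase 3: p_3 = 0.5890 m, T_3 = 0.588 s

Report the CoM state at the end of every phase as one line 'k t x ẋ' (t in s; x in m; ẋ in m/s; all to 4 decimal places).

1 0.3310 0.2544 0.7859
2 0.8230 0.4698 0.3335
3 1.4110 0.4270 -0.5355

phase 1: p=0.0436, T=0.331, ωT=1.264685, cosh=1.912152, sinh=1.629824; start (x,ẋ)=(0.111400, 0.190200) → end (x,ẋ)=(0.254377, 0.785898)
phase 2: p=0.4426, T=0.492, ωT=1.879834, cosh=3.352515, sinh=3.199899; start (x,ẋ)=(0.254377, 0.785898) → end (x,ẋ)=(0.469764, 0.333484)
phase 3: p=0.5890, T=0.588, ωT=2.246630, cosh=4.780787, sinh=4.675032; start (x,ẋ)=(0.469764, 0.333484) → end (x,ẋ)=(0.427000, -0.535524)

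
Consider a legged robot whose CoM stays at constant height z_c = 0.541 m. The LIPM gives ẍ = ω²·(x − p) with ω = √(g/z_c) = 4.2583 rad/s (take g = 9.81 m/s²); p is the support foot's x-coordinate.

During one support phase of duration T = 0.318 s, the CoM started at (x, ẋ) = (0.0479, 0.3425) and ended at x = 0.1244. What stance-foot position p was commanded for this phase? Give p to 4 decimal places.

ωT = 4.2583·0.318 = 1.354139; cosh(ωT) = 2.065798, sinh(ωT) = 1.807628
x(T) = p + (x₀−p)·cosh(ωT) + (ẋ₀/ω)·sinh(ωT) ⇒ p·(1 − cosh) = x(T) − x₀·cosh − (ẋ₀/ω)·sinh
numerator   = 0.1244 − (0.0479)·2.065798 − (0.3425/4.2583)·1.807628 = -0.119941
denominator = 1 − 2.065798 = -1.065798
p = -0.119941 / -1.065798 = 0.1125

p = 0.1125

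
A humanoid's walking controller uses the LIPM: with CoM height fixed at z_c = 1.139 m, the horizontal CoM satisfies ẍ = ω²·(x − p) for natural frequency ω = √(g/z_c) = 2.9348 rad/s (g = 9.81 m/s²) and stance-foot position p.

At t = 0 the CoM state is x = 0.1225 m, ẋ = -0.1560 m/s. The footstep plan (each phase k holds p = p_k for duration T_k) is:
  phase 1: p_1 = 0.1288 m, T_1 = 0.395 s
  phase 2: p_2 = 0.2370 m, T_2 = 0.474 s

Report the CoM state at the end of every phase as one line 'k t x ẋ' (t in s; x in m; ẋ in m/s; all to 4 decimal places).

1 0.3950 0.0414 -0.2997
2 0.8690 -0.3729 -1.7217

phase 1: p=0.1288, T=0.395, ωT=1.159246, cosh=1.750626, sinh=1.436903; start (x,ẋ)=(0.122500, -0.156000) → end (x,ẋ)=(0.041392, -0.299665)
phase 2: p=0.2370, T=0.474, ωT=1.391095, cosh=2.134026, sinh=1.885223; start (x,ẋ)=(0.041392, -0.299665) → end (x,ẋ)=(-0.372928, -1.721743)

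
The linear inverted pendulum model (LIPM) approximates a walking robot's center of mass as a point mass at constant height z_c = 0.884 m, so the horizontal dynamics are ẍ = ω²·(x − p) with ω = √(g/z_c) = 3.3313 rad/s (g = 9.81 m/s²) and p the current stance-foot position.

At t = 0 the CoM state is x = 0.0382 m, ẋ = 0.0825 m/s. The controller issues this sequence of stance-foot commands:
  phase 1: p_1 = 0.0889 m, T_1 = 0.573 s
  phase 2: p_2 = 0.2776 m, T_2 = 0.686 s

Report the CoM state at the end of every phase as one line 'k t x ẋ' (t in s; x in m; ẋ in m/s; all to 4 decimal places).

1 0.5730 -0.0042 -0.2727
2 1.2590 -1.5195 -5.9191

phase 1: p=0.0889, T=0.573, ωT=1.908835, cosh=3.446739, sinh=3.298486; start (x,ẋ)=(0.038200, 0.082500) → end (x,ẋ)=(-0.004162, -0.272748)
phase 2: p=0.2776, T=0.686, ωT=2.285272, cosh=4.965052, sinh=4.863305; start (x,ẋ)=(-0.004162, -0.272748) → end (x,ẋ)=(-1.519545, -5.919076)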